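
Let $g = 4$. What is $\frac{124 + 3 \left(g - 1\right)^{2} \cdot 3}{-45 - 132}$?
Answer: $- \frac{205}{177} \approx -1.1582$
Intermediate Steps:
$\frac{124 + 3 \left(g - 1\right)^{2} \cdot 3}{-45 - 132} = \frac{124 + 3 \left(4 - 1\right)^{2} \cdot 3}{-45 - 132} = \frac{124 + 3 \cdot 3^{2} \cdot 3}{-177} = - \frac{124 + 3 \cdot 9 \cdot 3}{177} = - \frac{124 + 27 \cdot 3}{177} = - \frac{124 + 81}{177} = \left(- \frac{1}{177}\right) 205 = - \frac{205}{177}$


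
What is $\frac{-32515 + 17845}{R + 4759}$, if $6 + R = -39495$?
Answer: $\frac{7335}{17371} \approx 0.42226$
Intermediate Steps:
$R = -39501$ ($R = -6 - 39495 = -39501$)
$\frac{-32515 + 17845}{R + 4759} = \frac{-32515 + 17845}{-39501 + 4759} = - \frac{14670}{-34742} = \left(-14670\right) \left(- \frac{1}{34742}\right) = \frac{7335}{17371}$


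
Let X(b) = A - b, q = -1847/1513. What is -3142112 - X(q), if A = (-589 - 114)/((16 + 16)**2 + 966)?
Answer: -9460493369331/3010870 ≈ -3.1421e+6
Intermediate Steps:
q = -1847/1513 (q = -1847*1/1513 = -1847/1513 ≈ -1.2208)
A = -703/1990 (A = -703/(32**2 + 966) = -703/(1024 + 966) = -703/1990 ≈ -0.35327)
X(b) = -703/1990 - b
-3142112 - X(q) = -3142112 - (-703/1990 - 1*(-1847/1513)) = -3142112 - (-703/1990 + 1847/1513) = -3142112 - 1*2611891/3010870 = -3142112 - 2611891/3010870 = -9460493369331/3010870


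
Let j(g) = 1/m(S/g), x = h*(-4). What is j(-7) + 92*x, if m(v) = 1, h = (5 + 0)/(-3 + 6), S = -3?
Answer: -1837/3 ≈ -612.33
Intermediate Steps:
h = 5/3 ≈ 1.6667
x = -20/3 (x = (5/3)*(-4) = -20/3 ≈ -6.6667)
j(g) = 1 (j(g) = 1/1 = 1)
j(-7) + 92*x = 1 + 92*(-20/3) = 1 - 1840/3 = -1837/3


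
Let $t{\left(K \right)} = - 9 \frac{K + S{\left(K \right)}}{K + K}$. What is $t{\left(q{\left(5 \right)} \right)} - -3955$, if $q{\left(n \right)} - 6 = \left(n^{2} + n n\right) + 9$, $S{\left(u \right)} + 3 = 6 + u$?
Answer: $\frac{512953}{130} \approx 3945.8$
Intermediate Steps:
$S{\left(u \right)} = 3 + u$ ($S{\left(u \right)} = -3 + \left(6 + u\right) = 3 + u$)
$q{\left(n \right)} = 15 + 2 n^{2}$ ($q{\left(n \right)} = 6 + \left(\left(n^{2} + n n\right) + 9\right) = 6 + \left(\left(n^{2} + n^{2}\right) + 9\right) = 6 + \left(2 n^{2} + 9\right) = 6 + \left(9 + 2 n^{2}\right) = 15 + 2 n^{2}$)
$t{\left(K \right)} = - \frac{9 \left(3 + 2 K\right)}{2 K}$ ($t{\left(K \right)} = - 9 \frac{K + \left(3 + K\right)}{K + K} = - 9 \frac{3 + 2 K}{2 K} = - \frac{9 \left(3 + 2 K\right)}{2 K}$)
$t{\left(q{\left(5 \right)} \right)} - -3955 = \left(-9 - \frac{27}{2 \left(15 + 2 \cdot 5^{2}\right)}\right) - -3955 = \left(-9 - \frac{27}{2 \left(15 + 2 \cdot 25\right)}\right) + 3955 = \left(-9 - \frac{27}{2 \left(15 + 50\right)}\right) + 3955 = \left(-9 - \frac{27}{2 \cdot 65}\right) + 3955 = \left(-9 - \frac{27}{130}\right) + 3955 = - \frac{1197}{130} + 3955 = \frac{512953}{130}$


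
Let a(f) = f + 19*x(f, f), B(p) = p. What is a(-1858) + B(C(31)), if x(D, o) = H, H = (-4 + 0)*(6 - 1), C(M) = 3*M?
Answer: -2145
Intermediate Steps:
H = -20 (H = -4*5 = -20)
x(D, o) = -20
a(f) = -380 + f (a(f) = f + 19*(-20) = f - 380 = -380 + f)
a(-1858) + B(C(31)) = (-380 - 1858) + 3*31 = -2238 + 93 = -2145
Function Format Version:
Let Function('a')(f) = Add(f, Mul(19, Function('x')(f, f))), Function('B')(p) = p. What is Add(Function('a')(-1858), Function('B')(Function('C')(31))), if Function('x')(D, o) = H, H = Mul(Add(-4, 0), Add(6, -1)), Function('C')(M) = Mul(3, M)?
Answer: -2145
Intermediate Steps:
H = -20 (H = Mul(-4, 5) = -20)
Function('x')(D, o) = -20
Function('a')(f) = Add(-380, f) (Function('a')(f) = Add(f, Mul(19, -20)) = Add(f, -380) = Add(-380, f))
Add(Function('a')(-1858), Function('B')(Function('C')(31))) = Add(Add(-380, -1858), Mul(3, 31)) = Add(-2238, 93) = -2145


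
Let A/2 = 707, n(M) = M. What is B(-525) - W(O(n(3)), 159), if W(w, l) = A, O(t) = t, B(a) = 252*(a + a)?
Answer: -266014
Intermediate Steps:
B(a) = 504*a (B(a) = 252*(2*a) = 504*a)
A = 1414 (A = 2*707 = 1414)
W(w, l) = 1414
B(-525) - W(O(n(3)), 159) = 504*(-525) - 1*1414 = -264600 - 1414 = -266014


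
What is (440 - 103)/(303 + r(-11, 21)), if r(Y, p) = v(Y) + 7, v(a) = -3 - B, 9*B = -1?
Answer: 3033/2764 ≈ 1.0973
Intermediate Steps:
B = -⅑ (B = (⅑)*(-1) = -⅑ ≈ -0.11111)
v(a) = -26/9 (v(a) = -3 - 1*(-⅑) = -3 + ⅑ = -26/9)
r(Y, p) = 37/9 (r(Y, p) = -26/9 + 7 = 37/9)
(440 - 103)/(303 + r(-11, 21)) = (440 - 103)/(303 + 37/9) = 337/(2764/9) = 337*(9/2764) = 3033/2764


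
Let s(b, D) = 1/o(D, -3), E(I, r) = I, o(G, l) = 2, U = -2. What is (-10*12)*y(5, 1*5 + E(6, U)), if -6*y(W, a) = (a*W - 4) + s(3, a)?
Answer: 1030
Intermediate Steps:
s(b, D) = 1/2
y(W, a) = 7/12 - W*a/6 (y(W, a) = -((a*W - 4) + 1/2)/6 = -((W*a - 4) + 1/2)/6 = -((-4 + W*a) + 1/2)/6 = -(-7/2 + W*a)/6 = 7/12 - W*a/6)
(-10*12)*y(5, 1*5 + E(6, U)) = (-10*12)*(7/12 - 1/6*5*(1*5 + 6)) = -120*(7/12 - 1/6*5*(5 + 6)) = -120*(7/12 - 1/6*5*11) = -120*(7/12 - 55/6) = -120*(-103/12) = 1030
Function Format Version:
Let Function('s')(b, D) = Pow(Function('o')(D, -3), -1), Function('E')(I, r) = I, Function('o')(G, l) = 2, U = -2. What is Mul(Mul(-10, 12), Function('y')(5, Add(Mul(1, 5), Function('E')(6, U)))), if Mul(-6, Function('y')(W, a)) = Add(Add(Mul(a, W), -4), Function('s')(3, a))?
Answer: 1030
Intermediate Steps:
Function('s')(b, D) = Rational(1, 2) (Function('s')(b, D) = Pow(2, -1) = Rational(1, 2))
Function('y')(W, a) = Add(Rational(7, 12), Mul(Rational(-1, 6), W, a)) (Function('y')(W, a) = Mul(Rational(-1, 6), Add(Add(Mul(a, W), -4), Rational(1, 2))) = Mul(Rational(-1, 6), Add(Add(Mul(W, a), -4), Rational(1, 2))) = Mul(Rational(-1, 6), Add(Add(-4, Mul(W, a)), Rational(1, 2))) = Mul(Rational(-1, 6), Add(Rational(-7, 2), Mul(W, a))) = Add(Rational(7, 12), Mul(Rational(-1, 6), W, a)))
Mul(Mul(-10, 12), Function('y')(5, Add(Mul(1, 5), Function('E')(6, U)))) = Mul(Mul(-10, 12), Add(Rational(7, 12), Mul(Rational(-1, 6), 5, Add(Mul(1, 5), 6)))) = Mul(-120, Add(Rational(7, 12), Mul(Rational(-1, 6), 5, Add(5, 6)))) = Mul(-120, Add(Rational(7, 12), Mul(Rational(-1, 6), 5, 11))) = Mul(-120, Add(Rational(7, 12), Rational(-55, 6))) = Mul(-120, Rational(-103, 12)) = 1030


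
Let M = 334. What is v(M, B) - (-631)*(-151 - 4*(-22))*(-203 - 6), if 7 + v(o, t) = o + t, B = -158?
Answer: 8308546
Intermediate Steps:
v(o, t) = -7 + o + t (v(o, t) = -7 + (o + t) = -7 + o + t)
v(M, B) - (-631)*(-151 - 4*(-22))*(-203 - 6) = (-7 + 334 - 158) - (-631)*(-151 - 4*(-22))*(-203 - 6) = 169 - (-631)*(-151 + 88)*(-209) = 169 - (-631)*(-63*(-209)) = 169 - (-631)*13167 = 169 - 1*(-8308377) = 169 + 8308377 = 8308546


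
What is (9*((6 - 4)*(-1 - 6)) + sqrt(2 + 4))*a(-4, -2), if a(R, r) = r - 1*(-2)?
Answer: 0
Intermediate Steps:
a(R, r) = 2 + r (a(R, r) = r + 2 = 2 + r)
(9*((6 - 4)*(-1 - 6)) + sqrt(2 + 4))*a(-4, -2) = (9*((6 - 4)*(-1 - 6)) + sqrt(2 + 4))*(2 - 2) = (9*(2*(-7)) + sqrt(6))*0 = (9*(-14) + sqrt(6))*0 = (-126 + sqrt(6))*0 = 0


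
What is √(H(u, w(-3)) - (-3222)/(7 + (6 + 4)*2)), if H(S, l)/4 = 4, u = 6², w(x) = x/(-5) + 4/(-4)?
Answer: √1218/3 ≈ 11.633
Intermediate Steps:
w(x) = -1 - x/5 (w(x) = x*(-⅕) + 4*(-¼) = -x/5 - 1 = -1 - x/5)
u = 36
H(S, l) = 16 (H(S, l) = 4*4 = 16)
√(H(u, w(-3)) - (-3222)/(7 + (6 + 4)*2)) = √(16 - (-3222)/(7 + (6 + 4)*2)) = √(16 - (-3222)/(7 + 10*2)) = √(16 - (-3222)/(7 + 20)) = √(16 - (-3222)/27) = √(16 - 18*(-179/27)) = √(16 + 358/3) = √(406/3) = √1218/3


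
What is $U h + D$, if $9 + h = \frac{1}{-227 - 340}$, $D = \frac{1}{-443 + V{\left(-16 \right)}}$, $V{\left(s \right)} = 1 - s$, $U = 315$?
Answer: $- \frac{3623843}{1278} \approx -2835.6$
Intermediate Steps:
$D = - \frac{1}{426}$ ($D = \frac{1}{-443 + \left(1 - -16\right)} = \frac{1}{-443 + \left(1 + 16\right)} = \frac{1}{-443 + 17} = \frac{1}{-426} = - \frac{1}{426} \approx -0.0023474$)
$h = - \frac{5104}{567}$ ($h = -9 + \frac{1}{-227 - 340} = -9 + \frac{1}{-567} = -9 - \frac{1}{567} = - \frac{5104}{567} \approx -9.0018$)
$U h + D = 315 \left(- \frac{5104}{567}\right) - \frac{1}{426} = - \frac{25520}{9} - \frac{1}{426} = - \frac{3623843}{1278}$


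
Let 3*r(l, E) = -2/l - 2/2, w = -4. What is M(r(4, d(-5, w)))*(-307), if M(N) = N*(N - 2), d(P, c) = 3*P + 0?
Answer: -1535/4 ≈ -383.75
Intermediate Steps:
d(P, c) = 3*P
r(l, E) = -1/3 - 2/(3*l) (r(l, E) = (-2/l - 2/2)/3 = (-2/l - 2*1/2)/3 = (-2/l - 1)/3 = (-1 - 2/l)/3 = -1/3 - 2/(3*l))
M(N) = N*(-2 + N)
M(r(4, d(-5, w)))*(-307) = (((1/3)*(-2 - 1*4)/4)*(-2 + (1/3)*(-2 - 1*4)/4))*(-307) = (((1/3)*(1/4)*(-2 - 4))*(-2 + (1/3)*(1/4)*(-2 - 4)))*(-307) = (((1/3)*(1/4)*(-6))*(-2 + (1/3)*(1/4)*(-6)))*(-307) = -(-2 - 1/2)/2*(-307) = -1/2*(-5/2)*(-307) = (5/4)*(-307) = -1535/4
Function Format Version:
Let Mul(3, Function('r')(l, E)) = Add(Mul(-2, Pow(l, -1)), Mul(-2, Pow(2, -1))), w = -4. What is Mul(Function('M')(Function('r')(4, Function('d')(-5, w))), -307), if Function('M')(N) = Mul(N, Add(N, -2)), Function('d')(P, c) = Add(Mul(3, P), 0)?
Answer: Rational(-1535, 4) ≈ -383.75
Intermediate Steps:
Function('d')(P, c) = Mul(3, P)
Function('r')(l, E) = Add(Rational(-1, 3), Mul(Rational(-2, 3), Pow(l, -1))) (Function('r')(l, E) = Mul(Rational(1, 3), Add(Mul(-2, Pow(l, -1)), Mul(-2, Pow(2, -1)))) = Mul(Rational(1, 3), Add(Mul(-2, Pow(l, -1)), Mul(-2, Rational(1, 2)))) = Mul(Rational(1, 3), Add(Mul(-2, Pow(l, -1)), -1)) = Mul(Rational(1, 3), Add(-1, Mul(-2, Pow(l, -1)))) = Add(Rational(-1, 3), Mul(Rational(-2, 3), Pow(l, -1))))
Function('M')(N) = Mul(N, Add(-2, N))
Mul(Function('M')(Function('r')(4, Function('d')(-5, w))), -307) = Mul(Mul(Mul(Rational(1, 3), Pow(4, -1), Add(-2, Mul(-1, 4))), Add(-2, Mul(Rational(1, 3), Pow(4, -1), Add(-2, Mul(-1, 4))))), -307) = Mul(Mul(Mul(Rational(1, 3), Rational(1, 4), Add(-2, -4)), Add(-2, Mul(Rational(1, 3), Rational(1, 4), Add(-2, -4)))), -307) = Mul(Mul(Mul(Rational(1, 3), Rational(1, 4), -6), Add(-2, Mul(Rational(1, 3), Rational(1, 4), -6))), -307) = Mul(Mul(Rational(-1, 2), Add(-2, Rational(-1, 2))), -307) = Mul(Mul(Rational(-1, 2), Rational(-5, 2)), -307) = Mul(Rational(5, 4), -307) = Rational(-1535, 4)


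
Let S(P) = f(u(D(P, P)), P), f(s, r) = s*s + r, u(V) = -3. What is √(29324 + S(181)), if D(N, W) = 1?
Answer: √29514 ≈ 171.80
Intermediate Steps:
f(s, r) = r + s² (f(s, r) = s² + r = r + s²)
S(P) = 9 + P (S(P) = P + (-3)² = P + 9 = 9 + P)
√(29324 + S(181)) = √(29324 + (9 + 181)) = √(29324 + 190) = √29514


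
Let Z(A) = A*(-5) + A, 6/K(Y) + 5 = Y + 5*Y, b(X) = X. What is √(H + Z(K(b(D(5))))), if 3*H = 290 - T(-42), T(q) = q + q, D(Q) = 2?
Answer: √53466/21 ≈ 11.011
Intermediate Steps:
K(Y) = 6/(-5 + 6*Y) (K(Y) = 6/(-5 + (Y + 5*Y)) = 6/(-5 + 6*Y))
Z(A) = -4*A (Z(A) = -5*A + A = -4*A)
T(q) = 2*q
H = 374/3 (H = (290 - 2*(-42))/3 = (290 - 1*(-84))/3 = (290 + 84)/3 = (⅓)*374 = 374/3 ≈ 124.67)
√(H + Z(K(b(D(5))))) = √(374/3 - 24/(-5 + 6*2)) = √(374/3 - 24/(-5 + 12)) = √(374/3 - 24/7) = √(2546/21) = √53466/21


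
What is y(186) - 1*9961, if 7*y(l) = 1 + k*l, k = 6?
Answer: -68610/7 ≈ -9801.4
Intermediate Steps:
y(l) = ⅐ + 6*l/7 (y(l) = (1 + 6*l)/7 = ⅐ + 6*l/7)
y(186) - 1*9961 = (⅐ + (6/7)*186) - 1*9961 = (⅐ + 1116/7) - 9961 = 1117/7 - 9961 = -68610/7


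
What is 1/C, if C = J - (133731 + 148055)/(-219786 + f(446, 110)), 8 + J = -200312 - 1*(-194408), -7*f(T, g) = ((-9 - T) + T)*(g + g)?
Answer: -768261/4540972781 ≈ -0.00016918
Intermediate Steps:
f(T, g) = 18*g/7 (f(T, g) = -((-9 - T) + T)*(g + g)/7 = -(-9)*2*g/7 = -(-18)*g/7 = 18*g/7)
J = -5912 (J = -8 + (-200312 - 1*(-194408)) = -8 + (-200312 + 194408) = -8 - 5904 = -5912)
C = -4540972781/768261 (C = -5912 - (133731 + 148055)/(-219786 + (18/7)*110) = -5912 - 281786/(-219786 + 1980/7) = -5912 - 281786/(-1536522/7) = -5912 - 281786*(-7)/1536522 = -5912 - 1*(-986251/768261) = -5912 + 986251/768261 = -4540972781/768261 ≈ -5910.7)
1/C = 1/(-4540972781/768261) = -768261/4540972781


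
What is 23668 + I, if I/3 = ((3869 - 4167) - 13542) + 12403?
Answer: 19357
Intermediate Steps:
I = -4311 (I = 3*(((3869 - 4167) - 13542) + 12403) = 3*((-298 - 13542) + 12403) = 3*(-13840 + 12403) = 3*(-1437) = -4311)
23668 + I = 23668 - 4311 = 19357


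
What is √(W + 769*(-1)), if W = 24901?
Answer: 2*√6033 ≈ 155.34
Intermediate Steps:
√(W + 769*(-1)) = √(24901 + 769*(-1)) = √(24901 - 769) = √24132 = 2*√6033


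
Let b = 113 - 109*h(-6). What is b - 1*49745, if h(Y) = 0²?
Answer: -49632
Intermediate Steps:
h(Y) = 0
b = 113 (b = 113 - 109*0 = 113 + 0 = 113)
b - 1*49745 = 113 - 1*49745 = 113 - 49745 = -49632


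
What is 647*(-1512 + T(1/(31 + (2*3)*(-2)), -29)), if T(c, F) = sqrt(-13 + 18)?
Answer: -978264 + 647*sqrt(5) ≈ -9.7682e+5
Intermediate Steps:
T(c, F) = sqrt(5)
647*(-1512 + T(1/(31 + (2*3)*(-2)), -29)) = 647*(-1512 + sqrt(5)) = -978264 + 647*sqrt(5)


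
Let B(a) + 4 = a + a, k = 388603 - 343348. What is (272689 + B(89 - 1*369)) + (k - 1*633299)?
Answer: -315919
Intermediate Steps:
k = 45255
B(a) = -4 + 2*a (B(a) = -4 + (a + a) = -4 + 2*a)
(272689 + B(89 - 1*369)) + (k - 1*633299) = (272689 + (-4 + 2*(89 - 1*369))) + (45255 - 1*633299) = (272689 + (-4 + 2*(89 - 369))) + (45255 - 633299) = (272689 + (-4 + 2*(-280))) - 588044 = (272689 + (-4 - 560)) - 588044 = (272689 - 564) - 588044 = 272125 - 588044 = -315919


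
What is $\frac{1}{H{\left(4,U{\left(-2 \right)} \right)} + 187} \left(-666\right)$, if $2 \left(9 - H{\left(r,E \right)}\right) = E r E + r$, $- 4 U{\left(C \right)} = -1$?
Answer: $- \frac{1776}{517} \approx -3.4352$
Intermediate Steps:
$U{\left(C \right)} = \frac{1}{4}$ ($U{\left(C \right)} = \left(- \frac{1}{4}\right) \left(-1\right) = \frac{1}{4}$)
$H{\left(r,E \right)} = 9 - \frac{r}{2} - \frac{r E^{2}}{2}$ ($H{\left(r,E \right)} = 9 - \frac{E r E + r}{2} = 9 - \frac{r E^{2} + r}{2} = 9 - \frac{r + r E^{2}}{2} = 9 - \left(\frac{r}{2} + \frac{r E^{2}}{2}\right) = 9 - \frac{r}{2} - \frac{r E^{2}}{2}$)
$\frac{1}{H{\left(4,U{\left(-2 \right)} \right)} + 187} \left(-666\right) = \frac{1}{\left(9 - 2 - \frac{2}{16}\right) + 187} \left(-666\right) = \frac{1}{\left(9 - 2 - 2 \cdot \frac{1}{16}\right) + 187} \left(-666\right) = \frac{1}{\left(9 - 2 - \frac{1}{8}\right) + 187} \left(-666\right) = \frac{1}{\frac{55}{8} + 187} \left(-666\right) = \frac{1}{\frac{1551}{8}} \left(-666\right) = \frac{8}{1551} \left(-666\right) = - \frac{1776}{517}$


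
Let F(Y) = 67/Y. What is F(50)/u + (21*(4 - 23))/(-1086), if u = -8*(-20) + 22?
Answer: 617277/1647100 ≈ 0.37477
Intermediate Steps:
u = 182 (u = 160 + 22 = 182)
F(50)/u + (21*(4 - 23))/(-1086) = (67/50)/182 + (21*(4 - 23))/(-1086) = (67*(1/50))*(1/182) + (21*(-19))*(-1/1086) = (67/50)*(1/182) - 399*(-1/1086) = 67/9100 + 133/362 = 617277/1647100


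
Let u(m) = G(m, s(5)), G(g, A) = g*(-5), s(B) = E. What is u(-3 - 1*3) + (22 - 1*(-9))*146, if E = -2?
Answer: 4556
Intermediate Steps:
s(B) = -2
G(g, A) = -5*g
u(m) = -5*m
u(-3 - 1*3) + (22 - 1*(-9))*146 = -5*(-3 - 1*3) + (22 - 1*(-9))*146 = -5*(-3 - 3) + (22 + 9)*146 = -5*(-6) + 31*146 = 30 + 4526 = 4556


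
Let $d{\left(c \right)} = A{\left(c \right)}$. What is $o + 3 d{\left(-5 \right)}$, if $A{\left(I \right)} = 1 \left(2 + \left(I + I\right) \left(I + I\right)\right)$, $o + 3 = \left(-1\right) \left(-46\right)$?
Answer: $349$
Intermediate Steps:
$o = 43$ ($o = -3 - -46 = -3 + 46 = 43$)
$A{\left(I \right)} = 2 + 4 I^{2}$ ($A{\left(I \right)} = 1 \left(2 + 2 I 2 I\right) = 1 \left(2 + 4 I^{2}\right) = 2 + 4 I^{2}$)
$d{\left(c \right)} = 2 + 4 c^{2}$
$o + 3 d{\left(-5 \right)} = 43 + 3 \left(2 + 4 \left(-5\right)^{2}\right) = 43 + 3 \left(2 + 4 \cdot 25\right) = 43 + 3 \left(2 + 100\right) = 43 + 3 \cdot 102 = 43 + 306 = 349$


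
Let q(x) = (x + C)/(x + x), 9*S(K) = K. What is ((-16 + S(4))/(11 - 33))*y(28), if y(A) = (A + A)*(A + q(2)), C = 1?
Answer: 112700/99 ≈ 1138.4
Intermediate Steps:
S(K) = K/9
q(x) = (1 + x)/(2*x) (q(x) = (x + 1)/(x + x) = (1 + x)/((2*x)) = (1 + x)*(1/(2*x)) = (1 + x)/(2*x))
y(A) = 2*A*(¾ + A) (y(A) = (A + A)*(A + (½)*(1 + 2)/2) = (2*A)*(A + (½)*(½)*3) = (2*A)*(A + ¾) = (2*A)*(¾ + A) = 2*A*(¾ + A))
((-16 + S(4))/(11 - 33))*y(28) = ((-16 + (⅑)*4)/(11 - 33))*((½)*28*(3 + 4*28)) = ((-16 + 4/9)/(-22))*((½)*28*(3 + 112)) = (-140/9*(-1/22))*((½)*28*115) = (70/99)*1610 = 112700/99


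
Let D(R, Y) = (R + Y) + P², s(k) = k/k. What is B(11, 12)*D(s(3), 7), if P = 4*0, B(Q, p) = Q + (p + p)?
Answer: 280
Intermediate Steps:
B(Q, p) = Q + 2*p
P = 0
s(k) = 1
D(R, Y) = R + Y (D(R, Y) = (R + Y) + 0² = (R + Y) + 0 = R + Y)
B(11, 12)*D(s(3), 7) = (11 + 2*12)*(1 + 7) = (11 + 24)*8 = 35*8 = 280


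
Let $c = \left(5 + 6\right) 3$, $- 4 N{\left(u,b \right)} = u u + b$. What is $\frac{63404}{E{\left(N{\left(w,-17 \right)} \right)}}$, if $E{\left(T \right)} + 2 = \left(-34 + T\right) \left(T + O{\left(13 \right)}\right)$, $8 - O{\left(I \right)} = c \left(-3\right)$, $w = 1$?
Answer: $- \frac{15851}{833} \approx -19.029$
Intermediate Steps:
$N{\left(u,b \right)} = - \frac{b}{4} - \frac{u^{2}}{4}$ ($N{\left(u,b \right)} = - \frac{u u + b}{4} = - \frac{u^{2} + b}{4} = - \frac{b + u^{2}}{4} = - \frac{b}{4} - \frac{u^{2}}{4}$)
$c = 33$ ($c = 11 \cdot 3 = 33$)
$O{\left(I \right)} = 107$ ($O{\left(I \right)} = 8 - 33 \left(-3\right) = 8 - -99 = 8 + 99 = 107$)
$E{\left(T \right)} = -2 + \left(-34 + T\right) \left(107 + T\right)$ ($E{\left(T \right)} = -2 + \left(-34 + T\right) \left(T + 107\right) = -2 + \left(-34 + T\right) \left(107 + T\right)$)
$\frac{63404}{E{\left(N{\left(w,-17 \right)} \right)}} = \frac{63404}{-3640 + \left(\left(- \frac{1}{4}\right) \left(-17\right) - \frac{1^{2}}{4}\right)^{2} + 73 \left(\left(- \frac{1}{4}\right) \left(-17\right) - \frac{1^{2}}{4}\right)} = \frac{63404}{-3640 + \left(\frac{17}{4} - \frac{1}{4}\right)^{2} + 73 \left(\frac{17}{4} - \frac{1}{4}\right)} = \frac{63404}{-3640 + 4^{2} + 73 \cdot 4} = \frac{63404}{-3640 + 16 + 292} = \frac{63404}{-3332} = 63404 \left(- \frac{1}{3332}\right) = - \frac{15851}{833}$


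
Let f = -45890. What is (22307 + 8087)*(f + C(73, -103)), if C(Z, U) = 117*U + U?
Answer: -1764189336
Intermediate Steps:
C(Z, U) = 118*U
(22307 + 8087)*(f + C(73, -103)) = (22307 + 8087)*(-45890 + 118*(-103)) = 30394*(-45890 - 12154) = 30394*(-58044) = -1764189336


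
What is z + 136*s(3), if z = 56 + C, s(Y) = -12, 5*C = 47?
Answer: -7833/5 ≈ -1566.6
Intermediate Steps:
C = 47/5 (C = (1/5)*47 = 47/5 ≈ 9.4000)
z = 327/5 (z = 56 + 47/5 = 327/5 ≈ 65.400)
z + 136*s(3) = 327/5 + 136*(-12) = 327/5 - 1632 = -7833/5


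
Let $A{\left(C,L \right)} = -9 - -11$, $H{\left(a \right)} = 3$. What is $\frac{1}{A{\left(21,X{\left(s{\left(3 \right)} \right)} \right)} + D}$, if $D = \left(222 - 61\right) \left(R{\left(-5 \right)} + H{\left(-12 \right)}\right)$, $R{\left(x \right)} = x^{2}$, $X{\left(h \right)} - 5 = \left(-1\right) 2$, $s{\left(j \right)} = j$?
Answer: $\frac{1}{4510} \approx 0.00022173$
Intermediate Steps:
$X{\left(h \right)} = 3$ ($X{\left(h \right)} = 5 - 2 = 3$)
$A{\left(C,L \right)} = 2$ ($A{\left(C,L \right)} = -9 + 11 = 2$)
$D = 4508$ ($D = \left(222 - 61\right) \left(\left(-5\right)^{2} + 3\right) = 161 \left(25 + 3\right) = 161 \cdot 28 = 4508$)
$\frac{1}{A{\left(21,X{\left(s{\left(3 \right)} \right)} \right)} + D} = \frac{1}{2 + 4508} = \frac{1}{4510}$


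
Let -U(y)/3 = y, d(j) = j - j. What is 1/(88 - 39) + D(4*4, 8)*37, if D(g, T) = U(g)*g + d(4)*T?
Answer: -1392383/49 ≈ -28416.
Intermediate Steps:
d(j) = 0
U(y) = -3*y
D(g, T) = -3*g² (D(g, T) = (-3*g)*g + 0*T = -3*g² + 0 = -3*g²)
1/(88 - 39) + D(4*4, 8)*37 = 1/(88 - 39) - 3*(4*4)²*37 = 1/49 - 3*16²*37 = 1/49 - 3*256*37 = 1/49 - 768*37 = 1/49 - 28416 = -1392383/49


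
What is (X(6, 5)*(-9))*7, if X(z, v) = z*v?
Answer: -1890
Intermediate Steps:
X(z, v) = v*z
(X(6, 5)*(-9))*7 = ((5*6)*(-9))*7 = (30*(-9))*7 = -270*7 = -1890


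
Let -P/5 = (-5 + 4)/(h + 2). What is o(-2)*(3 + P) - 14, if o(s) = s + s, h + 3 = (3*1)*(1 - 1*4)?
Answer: -24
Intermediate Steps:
h = -12 (h = -3 + (3*1)*(1 - 1*4) = -3 + 3*(1 - 4) = -3 + 3*(-3) = -3 - 9 = -12)
P = -½ (P = -5*(-5 + 4)/(-12 + 2) = -(-5)/(-10) = -(-5)*(-1)/10 = -5*⅒ = -½ ≈ -0.50000)
o(s) = 2*s
o(-2)*(3 + P) - 14 = (2*(-2))*(3 - ½) - 14 = -4*5/2 - 14 = -10 - 14 = -24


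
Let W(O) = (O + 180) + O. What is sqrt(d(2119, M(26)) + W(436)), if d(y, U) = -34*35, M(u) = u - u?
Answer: I*sqrt(138) ≈ 11.747*I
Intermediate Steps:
M(u) = 0
d(y, U) = -1190
W(O) = 180 + 2*O (W(O) = (180 + O) + O = 180 + 2*O)
sqrt(d(2119, M(26)) + W(436)) = sqrt(-1190 + (180 + 2*436)) = sqrt(-1190 + (180 + 872)) = sqrt(-1190 + 1052) = sqrt(-138) = I*sqrt(138)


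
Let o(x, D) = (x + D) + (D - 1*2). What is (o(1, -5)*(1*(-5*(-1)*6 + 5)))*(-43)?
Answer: 16555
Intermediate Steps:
o(x, D) = -2 + x + 2*D (o(x, D) = (D + x) + (D - 2) = (D + x) + (-2 + D) = -2 + x + 2*D)
(o(1, -5)*(1*(-5*(-1)*6 + 5)))*(-43) = ((-2 + 1 + 2*(-5))*(1*(-5*(-1)*6 + 5)))*(-43) = ((-2 + 1 - 10)*(1*(5*6 + 5)))*(-43) = -11*(30 + 5)*(-43) = -11*35*(-43) = -385*(-43) = 16555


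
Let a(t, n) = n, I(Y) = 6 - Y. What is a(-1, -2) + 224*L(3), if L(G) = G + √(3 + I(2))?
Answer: 670 + 224*√7 ≈ 1262.6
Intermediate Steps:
L(G) = G + √7 (L(G) = G + √(3 + (6 - 1*2)) = G + √(3 + (6 - 2)) = G + √(3 + 4) = G + √7)
a(-1, -2) + 224*L(3) = -2 + 224*(3 + √7) = -2 + (672 + 224*√7) = 670 + 224*√7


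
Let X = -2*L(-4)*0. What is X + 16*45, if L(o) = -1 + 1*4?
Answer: 720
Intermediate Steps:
L(o) = 3 (L(o) = -1 + 4 = 3)
X = 0 (X = -2*3*0 = -6*0 = 0)
X + 16*45 = 0 + 16*45 = 0 + 720 = 720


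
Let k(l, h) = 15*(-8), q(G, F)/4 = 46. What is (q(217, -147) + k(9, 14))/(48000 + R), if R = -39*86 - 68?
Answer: 32/22289 ≈ 0.0014357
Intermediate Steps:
q(G, F) = 184 (q(G, F) = 4*46 = 184)
R = -3422 (R = -3354 - 68 = -3422)
k(l, h) = -120
(q(217, -147) + k(9, 14))/(48000 + R) = (184 - 120)/(48000 - 3422) = 64/44578 = 64*(1/44578) = 32/22289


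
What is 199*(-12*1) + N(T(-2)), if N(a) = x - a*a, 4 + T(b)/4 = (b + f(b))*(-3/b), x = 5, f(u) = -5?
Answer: -5747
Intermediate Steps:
T(b) = -16 - 12*(-5 + b)/b (T(b) = -16 + 4*((b - 5)*(-3/b)) = -16 + 4*((-5 + b)*(-3/b)) = -16 + 4*(-3*(-5 + b)/b) = -16 - 12*(-5 + b)/b)
N(a) = 5 - a² (N(a) = 5 - a*a = 5 - a²)
199*(-12*1) + N(T(-2)) = 199*(-12*1) + (5 - (-28 + 60/(-2))²) = 199*(-12) + (5 - (-28 + 60*(-½))²) = -2388 + (5 - (-28 - 30)²) = -2388 + (5 - 1*(-58)²) = -2388 + (5 - 1*3364) = -2388 + (5 - 3364) = -2388 - 3359 = -5747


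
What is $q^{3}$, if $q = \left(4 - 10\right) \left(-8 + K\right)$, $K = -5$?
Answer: $474552$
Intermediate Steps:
$q = 78$ ($q = \left(4 - 10\right) \left(-8 - 5\right) = \left(-6\right) \left(-13\right) = 78$)
$q^{3} = 78^{3} = 474552$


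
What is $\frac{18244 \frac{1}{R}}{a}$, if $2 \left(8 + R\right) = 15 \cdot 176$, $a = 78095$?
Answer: $\frac{4561}{25615160} \approx 0.00017806$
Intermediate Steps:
$R = 1312$ ($R = -8 + \frac{15 \cdot 176}{2} = -8 + \frac{1}{2} \cdot 2640 = -8 + 1320 = 1312$)
$\frac{18244 \frac{1}{R}}{a} = \frac{18244 \cdot \frac{1}{1312}}{78095} = 18244 \cdot \frac{1}{1312} \cdot \frac{1}{78095} = \frac{4561}{328} \cdot \frac{1}{78095} = \frac{4561}{25615160}$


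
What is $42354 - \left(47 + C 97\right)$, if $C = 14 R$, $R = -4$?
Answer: $47739$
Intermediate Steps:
$C = -56$ ($C = 14 \left(-4\right) = -56$)
$42354 - \left(47 + C 97\right) = 42354 - \left(47 - 5432\right) = 42354 - -5385 = 42354 + 5385 = 47739$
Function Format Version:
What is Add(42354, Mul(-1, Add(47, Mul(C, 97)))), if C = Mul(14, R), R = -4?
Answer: 47739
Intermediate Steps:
C = -56 (C = Mul(14, -4) = -56)
Add(42354, Mul(-1, Add(47, Mul(C, 97)))) = Add(42354, Mul(-1, Add(47, Mul(-56, 97)))) = Add(42354, Mul(-1, Add(47, -5432))) = Add(42354, Mul(-1, -5385)) = Add(42354, 5385) = 47739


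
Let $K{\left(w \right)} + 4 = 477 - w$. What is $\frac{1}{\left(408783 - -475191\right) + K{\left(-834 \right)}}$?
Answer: $\frac{1}{885281} \approx 1.1296 \cdot 10^{-6}$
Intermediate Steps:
$K{\left(w \right)} = 473 - w$ ($K{\left(w \right)} = -4 - \left(-477 + w\right) = 473 - w$)
$\frac{1}{\left(408783 - -475191\right) + K{\left(-834 \right)}} = \frac{1}{\left(408783 - -475191\right) + \left(473 - -834\right)} = \frac{1}{\left(408783 + 475191\right) + \left(473 + 834\right)} = \frac{1}{883974 + 1307} = \frac{1}{885281}$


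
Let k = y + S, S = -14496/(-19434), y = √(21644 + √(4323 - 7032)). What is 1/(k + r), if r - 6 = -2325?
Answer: -1/(7508825/3239 - √(21644 + 3*I*√301)) ≈ -0.00046059 - 3.7526e-8*I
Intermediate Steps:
y = √(21644 + 3*I*√301) (y = √(21644 + √(-2709)) = √(21644 + 3*I*√301) ≈ 147.12 + 0.177*I)
S = 2416/3239 (S = -14496*(-1/19434) = 2416/3239 ≈ 0.74591)
r = -2319 (r = 6 - 2325 = -2319)
k = 2416/3239 + √(21644 + 3*I*√301) (k = √(21644 + 3*I*√301) + 2416/3239 = 2416/3239 + √(21644 + 3*I*√301) ≈ 147.86 + 0.17689*I)
1/(k + r) = 1/((2416/3239 + √(21644 + 3*I*√301)) - 2319) = 1/(-7508825/3239 + √(21644 + 3*I*√301))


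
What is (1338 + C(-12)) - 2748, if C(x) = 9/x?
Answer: -5643/4 ≈ -1410.8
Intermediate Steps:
(1338 + C(-12)) - 2748 = (1338 + 9/(-12)) - 2748 = (1338 + 9*(-1/12)) - 2748 = (1338 - 3/4) - 2748 = 5349/4 - 2748 = -5643/4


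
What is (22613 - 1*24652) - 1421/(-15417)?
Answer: -31433842/15417 ≈ -2038.9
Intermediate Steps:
(22613 - 1*24652) - 1421/(-15417) = (22613 - 24652) - 1421*(-1)/15417 = -2039 - 1*(-1421/15417) = -2039 + 1421/15417 = -31433842/15417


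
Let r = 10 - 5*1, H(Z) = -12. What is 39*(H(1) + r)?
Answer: -273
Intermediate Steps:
r = 5 (r = 10 - 5 = 5)
39*(H(1) + r) = 39*(-12 + 5) = 39*(-7) = -273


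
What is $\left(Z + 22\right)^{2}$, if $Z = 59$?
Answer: $6561$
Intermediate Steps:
$\left(Z + 22\right)^{2} = \left(59 + 22\right)^{2} = 81^{2} = 6561$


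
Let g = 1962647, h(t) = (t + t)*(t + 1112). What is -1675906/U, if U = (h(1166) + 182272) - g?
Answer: -1675906/3531921 ≈ -0.47450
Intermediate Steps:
h(t) = 2*t*(1112 + t) (h(t) = (2*t)*(1112 + t) = 2*t*(1112 + t))
U = 3531921 (U = (2*1166*(1112 + 1166) + 182272) - 1*1962647 = (2*1166*2278 + 182272) - 1962647 = (5312296 + 182272) - 1962647 = 5494568 - 1962647 = 3531921)
-1675906/U = -1675906/3531921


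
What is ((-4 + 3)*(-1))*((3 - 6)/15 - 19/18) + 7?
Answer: 517/90 ≈ 5.7444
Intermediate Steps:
((-4 + 3)*(-1))*((3 - 6)/15 - 19/18) + 7 = (-1*(-1))*(-3*1/15 - 19*1/18) + 7 = 1*(-⅕ - 19/18) + 7 = 1*(-113/90) + 7 = -113/90 + 7 = 517/90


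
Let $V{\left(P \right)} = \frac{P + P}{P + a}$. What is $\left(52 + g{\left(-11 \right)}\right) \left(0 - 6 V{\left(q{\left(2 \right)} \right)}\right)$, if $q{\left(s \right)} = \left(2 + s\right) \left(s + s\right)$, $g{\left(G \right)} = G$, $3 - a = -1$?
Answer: $- \frac{1968}{5} \approx -393.6$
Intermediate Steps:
$a = 4$ ($a = 3 - -1 = 3 + 1 = 4$)
$q{\left(s \right)} = 2 s \left(2 + s\right)$ ($q{\left(s \right)} = \left(2 + s\right) 2 s = 2 s \left(2 + s\right)$)
$V{\left(P \right)} = \frac{2 P}{4 + P}$ ($V{\left(P \right)} = \frac{P + P}{P + 4} = \frac{2 P}{4 + P}$)
$\left(52 + g{\left(-11 \right)}\right) \left(0 - 6 V{\left(q{\left(2 \right)} \right)}\right) = \left(52 - 11\right) \left(0 - 6 \frac{2 \cdot 2 \cdot 2 \left(2 + 2\right)}{4 + 2 \cdot 2 \left(2 + 2\right)}\right) = 41 \left(0 - 6 \frac{2 \cdot 2 \cdot 2 \cdot 4}{4 + 2 \cdot 2 \cdot 4}\right) = 41 \left(0 - 6 \cdot 2 \cdot 16 \frac{1}{4 + 16}\right) = 41 \left(0 - 6 \cdot 2 \cdot 16 \cdot \frac{1}{20}\right) = 41 \left(0 - \frac{48}{5}\right) = 41 \left(- \frac{48}{5}\right) = - \frac{1968}{5}$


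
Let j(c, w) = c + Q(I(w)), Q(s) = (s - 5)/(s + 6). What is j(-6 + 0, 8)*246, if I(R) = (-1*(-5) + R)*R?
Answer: -6273/5 ≈ -1254.6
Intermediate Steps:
I(R) = R*(5 + R) (I(R) = (5 + R)*R = R*(5 + R))
Q(s) = (-5 + s)/(6 + s)
j(c, w) = c + (-5 + w*(5 + w))/(6 + w*(5 + w))
j(-6 + 0, 8)*246 = ((-5 + (-6 + 0)*(6 + 8*(5 + 8)) + 8*(5 + 8))/(6 + 8*(5 + 8)))*246 = ((-5 - 6*(6 + 8*13) + 8*13)/(6 + 8*13))*246 = ((-5 - 6*(6 + 104) + 104)/(6 + 104))*246 = ((-5 - 6*110 + 104)/110)*246 = ((-5 - 660 + 104)/110)*246 = ((1/110)*(-561))*246 = -51/10*246 = -6273/5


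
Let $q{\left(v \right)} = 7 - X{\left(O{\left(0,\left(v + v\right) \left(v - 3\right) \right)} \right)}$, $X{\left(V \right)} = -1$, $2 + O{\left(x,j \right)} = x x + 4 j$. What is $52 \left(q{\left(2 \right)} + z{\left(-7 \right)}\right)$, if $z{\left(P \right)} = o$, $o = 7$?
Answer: $780$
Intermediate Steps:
$z{\left(P \right)} = 7$
$O{\left(x,j \right)} = -2 + x^{2} + 4 j$ ($O{\left(x,j \right)} = -2 + \left(x x + 4 j\right) = -2 + \left(x^{2} + 4 j\right) = -2 + x^{2} + 4 j$)
$q{\left(v \right)} = 8$ ($q{\left(v \right)} = 7 - -1 = 7 + 1 = 8$)
$52 \left(q{\left(2 \right)} + z{\left(-7 \right)}\right) = 52 \left(8 + 7\right) = 52 \cdot 15 = 780$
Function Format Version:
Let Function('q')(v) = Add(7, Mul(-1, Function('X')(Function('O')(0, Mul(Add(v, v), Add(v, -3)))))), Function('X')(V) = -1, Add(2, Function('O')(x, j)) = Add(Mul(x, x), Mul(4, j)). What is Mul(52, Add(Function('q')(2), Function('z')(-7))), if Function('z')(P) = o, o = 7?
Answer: 780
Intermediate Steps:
Function('z')(P) = 7
Function('O')(x, j) = Add(-2, Pow(x, 2), Mul(4, j)) (Function('O')(x, j) = Add(-2, Add(Mul(x, x), Mul(4, j))) = Add(-2, Add(Pow(x, 2), Mul(4, j))) = Add(-2, Pow(x, 2), Mul(4, j)))
Function('q')(v) = 8 (Function('q')(v) = Add(7, Mul(-1, -1)) = Add(7, 1) = 8)
Mul(52, Add(Function('q')(2), Function('z')(-7))) = Mul(52, Add(8, 7)) = Mul(52, 15) = 780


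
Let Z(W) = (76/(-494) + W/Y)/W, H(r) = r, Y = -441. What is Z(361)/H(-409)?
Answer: 5575/846471717 ≈ 6.5862e-6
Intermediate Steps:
Z(W) = (-2/13 - W/441)/W (Z(W) = (76/(-494) + W/(-441))/W = (76*(-1/494) + W*(-1/441))/W = (-2/13 - W/441)/W)
Z(361)/H(-409) = ((1/5733)*(-882 - 13*361)/361)/(-409) = ((1/5733)*(1/361)*(-882 - 4693))*(-1/409) = ((1/5733)*(1/361)*(-5575))*(-1/409) = -5575/2069613*(-1/409) = 5575/846471717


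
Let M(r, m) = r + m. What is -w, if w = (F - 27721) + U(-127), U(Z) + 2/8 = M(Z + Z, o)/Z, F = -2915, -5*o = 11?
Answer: 77810951/2540 ≈ 30634.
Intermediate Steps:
o = -11/5 (o = -1/5*11 = -11/5 ≈ -2.2000)
M(r, m) = m + r
U(Z) = -1/4 + (-11/5 + 2*Z)/Z (U(Z) = -1/4 + (-11/5 + (Z + Z))/Z = -1/4 + (-11/5 + 2*Z)/Z)
w = -77810951/2540 (w = (-2915 - 27721) + (1/20)*(-44 + 35*(-127))/(-127) = -30636 + (1/20)*(-1/127)*(-44 - 4445) = -30636 + (1/20)*(-1/127)*(-4489) = -30636 + 4489/2540 = -77810951/2540 ≈ -30634.)
-w = -1*(-77810951/2540) = 77810951/2540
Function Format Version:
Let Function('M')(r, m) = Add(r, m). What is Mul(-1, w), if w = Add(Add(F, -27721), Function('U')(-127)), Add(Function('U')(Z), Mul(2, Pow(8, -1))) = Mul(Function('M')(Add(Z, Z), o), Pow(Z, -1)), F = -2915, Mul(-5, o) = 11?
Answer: Rational(77810951, 2540) ≈ 30634.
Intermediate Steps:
o = Rational(-11, 5) (o = Mul(Rational(-1, 5), 11) = Rational(-11, 5) ≈ -2.2000)
Function('M')(r, m) = Add(m, r)
Function('U')(Z) = Add(Rational(-1, 4), Mul(Pow(Z, -1), Add(Rational(-11, 5), Mul(2, Z)))) (Function('U')(Z) = Add(Rational(-1, 4), Mul(Add(Rational(-11, 5), Add(Z, Z)), Pow(Z, -1))) = Add(Rational(-1, 4), Mul(Add(Rational(-11, 5), Mul(2, Z)), Pow(Z, -1))) = Add(Rational(-1, 4), Mul(Pow(Z, -1), Add(Rational(-11, 5), Mul(2, Z)))))
w = Rational(-77810951, 2540) (w = Add(Add(-2915, -27721), Mul(Rational(1, 20), Pow(-127, -1), Add(-44, Mul(35, -127)))) = Add(-30636, Mul(Rational(1, 20), Rational(-1, 127), Add(-44, -4445))) = Add(-30636, Mul(Rational(1, 20), Rational(-1, 127), -4489)) = Add(-30636, Rational(4489, 2540)) = Rational(-77810951, 2540) ≈ -30634.)
Mul(-1, w) = Mul(-1, Rational(-77810951, 2540)) = Rational(77810951, 2540)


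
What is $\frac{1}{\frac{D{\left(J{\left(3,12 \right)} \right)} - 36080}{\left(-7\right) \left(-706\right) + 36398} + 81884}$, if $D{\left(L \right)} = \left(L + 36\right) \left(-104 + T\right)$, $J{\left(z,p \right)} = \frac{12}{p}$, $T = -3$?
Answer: $\frac{41340}{3385044521} \approx 1.2213 \cdot 10^{-5}$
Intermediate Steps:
$D{\left(L \right)} = -3852 - 107 L$ ($D{\left(L \right)} = \left(L + 36\right) \left(-104 - 3\right) = \left(36 + L\right) \left(-107\right) = -3852 - 107 L$)
$\frac{1}{\frac{D{\left(J{\left(3,12 \right)} \right)} - 36080}{\left(-7\right) \left(-706\right) + 36398} + 81884} = \frac{1}{\frac{\left(-3852 - 107 \cdot \frac{12}{12}\right) - 36080}{\left(-7\right) \left(-706\right) + 36398} + 81884} = \frac{1}{\frac{\left(-3852 - 107 \cdot 12 \cdot \frac{1}{12}\right) - 36080}{4942 + 36398} + 81884} = \frac{1}{\frac{\left(-3852 - 107\right) - 36080}{41340} + 81884} = \frac{1}{\left(\left(-3852 - 107\right) - 36080\right) \frac{1}{41340} + 81884} = \frac{1}{\left(-3959 - 36080\right) \frac{1}{41340} + 81884} = \frac{1}{\left(-40039\right) \frac{1}{41340} + 81884} = \frac{1}{- \frac{40039}{41340} + 81884} = \frac{1}{\frac{3385044521}{41340}} = \frac{41340}{3385044521}$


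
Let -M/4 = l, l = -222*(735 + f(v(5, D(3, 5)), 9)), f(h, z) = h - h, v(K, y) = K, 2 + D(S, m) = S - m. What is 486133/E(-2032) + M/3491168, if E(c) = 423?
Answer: 212181007123/184595508 ≈ 1149.4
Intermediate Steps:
D(S, m) = -2 + S - m (D(S, m) = -2 + (S - m) = -2 + S - m)
f(h, z) = 0
l = -163170 (l = -222*(735 + 0) = -222*735 = -163170)
M = 652680 (M = -4*(-163170) = 652680)
486133/E(-2032) + M/3491168 = 486133/423 + 652680/3491168 = 486133*(1/423) + 652680*(1/3491168) = 486133/423 + 81585/436396 = 212181007123/184595508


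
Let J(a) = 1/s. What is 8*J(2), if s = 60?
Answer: 2/15 ≈ 0.13333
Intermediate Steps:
J(a) = 1/60
8*J(2) = 8*(1/60) = 2/15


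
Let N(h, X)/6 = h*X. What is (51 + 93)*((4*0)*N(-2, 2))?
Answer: 0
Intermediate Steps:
N(h, X) = 6*X*h (N(h, X) = 6*(h*X) = 6*(X*h) = 6*X*h)
(51 + 93)*((4*0)*N(-2, 2)) = (51 + 93)*((4*0)*(6*2*(-2))) = 144*(0*(-24)) = 144*0 = 0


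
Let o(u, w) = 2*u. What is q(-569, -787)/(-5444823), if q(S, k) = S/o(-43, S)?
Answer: -569/468254778 ≈ -1.2152e-6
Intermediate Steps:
q(S, k) = -S/86 (q(S, k) = S/((2*(-43))) = S/(-86) = S*(-1/86) = -S/86)
q(-569, -787)/(-5444823) = -1/86*(-569)/(-5444823) = (569/86)*(-1/5444823) = -569/468254778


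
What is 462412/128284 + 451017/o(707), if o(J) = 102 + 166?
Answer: 14495547811/8595028 ≈ 1686.5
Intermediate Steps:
o(J) = 268
462412/128284 + 451017/o(707) = 462412/128284 + 451017/268 = 462412*(1/128284) + 451017*(1/268) = 115603/32071 + 451017/268 = 14495547811/8595028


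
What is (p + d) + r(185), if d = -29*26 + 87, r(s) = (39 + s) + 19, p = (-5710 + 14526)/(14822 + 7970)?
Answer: -1206874/2849 ≈ -423.61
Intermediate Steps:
p = 1102/2849 (p = 8816/22792 = 8816*(1/22792) = 1102/2849 ≈ 0.38680)
r(s) = 58 + s
d = -667 (d = -754 + 87 = -667)
(p + d) + r(185) = (1102/2849 - 667) + (58 + 185) = -1899181/2849 + 243 = -1206874/2849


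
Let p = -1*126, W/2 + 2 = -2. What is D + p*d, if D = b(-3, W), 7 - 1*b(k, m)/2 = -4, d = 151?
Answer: -19004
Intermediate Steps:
W = -8 (W = -4 + 2*(-2) = -4 - 4 = -8)
b(k, m) = 22 (b(k, m) = 14 - 2*(-4) = 14 + 8 = 22)
D = 22
p = -126
D + p*d = 22 - 126*151 = 22 - 19026 = -19004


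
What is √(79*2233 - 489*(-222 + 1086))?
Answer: I*√246089 ≈ 496.07*I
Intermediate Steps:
√(79*2233 - 489*(-222 + 1086)) = √(176407 - 489*864) = √(176407 - 422496) = √(-246089) = I*√246089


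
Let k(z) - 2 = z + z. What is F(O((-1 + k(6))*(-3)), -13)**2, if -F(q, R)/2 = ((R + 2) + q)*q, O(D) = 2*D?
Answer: 192765456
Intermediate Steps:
k(z) = 2 + 2*z (k(z) = 2 + (z + z) = 2 + 2*z)
F(q, R) = -2*q*(2 + R + q) (F(q, R) = -2*((R + 2) + q)*q = -2*((2 + R) + q)*q = -2*(2 + R + q)*q = -2*q*(2 + R + q))
F(O((-1 + k(6))*(-3)), -13)**2 = (-2*2*((-1 + (2 + 2*6))*(-3))*(2 - 13 + 2*((-1 + (2 + 2*6))*(-3))))**2 = (-2*2*((-1 + (2 + 12))*(-3))*(2 - 13 + 2*((-1 + (2 + 12))*(-3))))**2 = (-2*2*((-1 + 14)*(-3))*(2 - 13 + 2*((-1 + 14)*(-3))))**2 = (-2*2*(13*(-3))*(2 - 13 + 2*(13*(-3))))**2 = (-2*2*(-39)*(2 - 13 + 2*(-39)))**2 = (-2*(-78)*(2 - 13 - 78))**2 = (-2*(-78)*(-89))**2 = (-13884)**2 = 192765456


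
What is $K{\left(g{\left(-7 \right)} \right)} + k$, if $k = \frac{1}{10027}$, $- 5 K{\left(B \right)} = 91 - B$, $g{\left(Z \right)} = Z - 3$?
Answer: $- \frac{1012722}{50135} \approx -20.2$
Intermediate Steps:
$g{\left(Z \right)} = -3 + Z$
$K{\left(B \right)} = - \frac{91}{5} + \frac{B}{5}$ ($K{\left(B \right)} = - \frac{91 - B}{5} = - \frac{91}{5} + \frac{B}{5}$)
$k = \frac{1}{10027} \approx 9.9731 \cdot 10^{-5}$
$K{\left(g{\left(-7 \right)} \right)} + k = \left(- \frac{91}{5} + \frac{-3 - 7}{5}\right) + \frac{1}{10027} = \left(- \frac{91}{5} + \frac{1}{5} \left(-10\right)\right) + \frac{1}{10027} = \left(- \frac{91}{5} - 2\right) + \frac{1}{10027} = - \frac{101}{5} + \frac{1}{10027} = - \frac{1012722}{50135}$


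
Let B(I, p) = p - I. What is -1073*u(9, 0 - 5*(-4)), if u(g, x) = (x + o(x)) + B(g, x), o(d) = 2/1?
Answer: -35409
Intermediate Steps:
o(d) = 2 (o(d) = 2*1 = 2)
u(g, x) = 2 - g + 2*x (u(g, x) = (x + 2) + (x - g) = (2 + x) + (x - g) = 2 - g + 2*x)
-1073*u(9, 0 - 5*(-4)) = -1073*(2 - 1*9 + 2*(0 - 5*(-4))) = -1073*(2 - 9 + 2*(0 + 20)) = -1073*(2 - 9 + 2*20) = -1073*(2 - 9 + 40) = -1073*33 = -35409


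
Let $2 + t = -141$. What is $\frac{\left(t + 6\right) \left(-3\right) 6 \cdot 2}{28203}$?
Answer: $\frac{1644}{9401} \approx 0.17488$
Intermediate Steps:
$t = -143$ ($t = -2 - 141 = -143$)
$\frac{\left(t + 6\right) \left(-3\right) 6 \cdot 2}{28203} = \frac{\left(-143 + 6\right) \left(-3\right) 6 \cdot 2}{28203} = - 137 \left(\left(-18\right) 2\right) \frac{1}{28203} = \left(-137\right) \left(-36\right) \frac{1}{28203} = 4932 \cdot \frac{1}{28203} = \frac{1644}{9401}$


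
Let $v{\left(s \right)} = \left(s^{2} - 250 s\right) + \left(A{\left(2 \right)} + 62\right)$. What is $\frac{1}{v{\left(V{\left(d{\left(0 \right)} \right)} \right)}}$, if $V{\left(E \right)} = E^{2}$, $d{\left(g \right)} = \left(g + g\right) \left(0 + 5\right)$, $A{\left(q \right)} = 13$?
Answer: $\frac{1}{75} \approx 0.013333$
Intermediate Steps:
$d{\left(g \right)} = 10 g$ ($d{\left(g \right)} = 2 g 5 = 10 g$)
$v{\left(s \right)} = 75 + s^{2} - 250 s$ ($v{\left(s \right)} = \left(s^{2} - 250 s\right) + \left(13 + 62\right) = \left(s^{2} - 250 s\right) + 75 = 75 + s^{2} - 250 s$)
$\frac{1}{v{\left(V{\left(d{\left(0 \right)} \right)} \right)}} = \frac{1}{75 + \left(\left(10 \cdot 0\right)^{2}\right)^{2} - 250 \left(10 \cdot 0\right)^{2}} = \frac{1}{75 + \left(0^{2}\right)^{2} - 250 \cdot 0^{2}} = \frac{1}{75 + 0^{2} - 0} = \frac{1}{75 + 0 + 0} = \frac{1}{75}$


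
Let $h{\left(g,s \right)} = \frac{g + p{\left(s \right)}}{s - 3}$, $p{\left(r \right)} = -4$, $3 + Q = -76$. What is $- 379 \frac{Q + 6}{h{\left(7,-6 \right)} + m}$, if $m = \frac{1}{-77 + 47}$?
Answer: $- \frac{830010}{11} \approx -75456.0$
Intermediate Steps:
$Q = -79$ ($Q = -3 - 76 = -79$)
$m = - \frac{1}{30}$ ($m = \frac{1}{-30} = - \frac{1}{30} \approx -0.033333$)
$h{\left(g,s \right)} = \frac{-4 + g}{-3 + s}$ ($h{\left(g,s \right)} = \frac{g - 4}{s - 3} = \frac{-4 + g}{-3 + s}$)
$- 379 \frac{Q + 6}{h{\left(7,-6 \right)} + m} = - 379 \frac{-79 + 6}{\frac{-4 + 7}{-3 - 6} - \frac{1}{30}} = - 379 \left(- \frac{73}{\frac{1}{-9} \cdot 3 - \frac{1}{30}}\right) = - 379 \left(- \frac{73}{\left(- \frac{1}{9}\right) 3 - \frac{1}{30}}\right) = - 379 \left(- \frac{73}{- \frac{1}{3} - \frac{1}{30}}\right) = - 379 \left(- \frac{73}{- \frac{11}{30}}\right) = - 379 \left(\left(-73\right) \left(- \frac{30}{11}\right)\right) = \left(-379\right) \frac{2190}{11} = - \frac{830010}{11}$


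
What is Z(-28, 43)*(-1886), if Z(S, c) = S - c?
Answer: 133906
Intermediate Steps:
Z(-28, 43)*(-1886) = (-28 - 1*43)*(-1886) = (-28 - 43)*(-1886) = -71*(-1886) = 133906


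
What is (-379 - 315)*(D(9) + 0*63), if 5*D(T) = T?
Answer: -6246/5 ≈ -1249.2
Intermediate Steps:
D(T) = T/5
(-379 - 315)*(D(9) + 0*63) = (-379 - 315)*((1/5)*9 + 0*63) = -694*(9/5 + 0) = -694*9/5 = -6246/5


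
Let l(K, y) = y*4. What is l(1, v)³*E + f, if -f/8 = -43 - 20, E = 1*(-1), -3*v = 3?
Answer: 568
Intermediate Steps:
v = -1 (v = -⅓*3 = -1)
E = -1
l(K, y) = 4*y
f = 504 (f = -8*(-43 - 20) = -8*(-63) = 504)
l(1, v)³*E + f = (4*(-1))³*(-1) + 504 = (-4)³*(-1) + 504 = -64*(-1) + 504 = 64 + 504 = 568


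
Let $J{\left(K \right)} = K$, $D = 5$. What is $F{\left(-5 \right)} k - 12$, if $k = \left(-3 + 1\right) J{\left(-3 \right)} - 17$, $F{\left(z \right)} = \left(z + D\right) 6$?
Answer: $-12$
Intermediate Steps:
$F{\left(z \right)} = 30 + 6 z$ ($F{\left(z \right)} = \left(z + 5\right) 6 = \left(5 + z\right) 6 = 30 + 6 z$)
$k = -11$ ($k = \left(-3 + 1\right) \left(-3\right) - 17 = \left(-2\right) \left(-3\right) - 17 = 6 - 17 = -11$)
$F{\left(-5 \right)} k - 12 = \left(30 + 6 \left(-5\right)\right) \left(-11\right) - 12 = \left(30 - 30\right) \left(-11\right) - 12 = 0 \left(-11\right) - 12 = 0 - 12 = -12$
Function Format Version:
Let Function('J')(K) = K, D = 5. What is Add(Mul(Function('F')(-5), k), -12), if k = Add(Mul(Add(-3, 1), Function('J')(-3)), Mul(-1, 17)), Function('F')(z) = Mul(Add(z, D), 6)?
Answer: -12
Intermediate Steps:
Function('F')(z) = Add(30, Mul(6, z)) (Function('F')(z) = Mul(Add(z, 5), 6) = Mul(Add(5, z), 6) = Add(30, Mul(6, z)))
k = -11 (k = Add(Mul(Add(-3, 1), -3), Mul(-1, 17)) = Add(Mul(-2, -3), -17) = Add(6, -17) = -11)
Add(Mul(Function('F')(-5), k), -12) = Add(Mul(Add(30, Mul(6, -5)), -11), -12) = Add(Mul(Add(30, -30), -11), -12) = Add(Mul(0, -11), -12) = Add(0, -12) = -12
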